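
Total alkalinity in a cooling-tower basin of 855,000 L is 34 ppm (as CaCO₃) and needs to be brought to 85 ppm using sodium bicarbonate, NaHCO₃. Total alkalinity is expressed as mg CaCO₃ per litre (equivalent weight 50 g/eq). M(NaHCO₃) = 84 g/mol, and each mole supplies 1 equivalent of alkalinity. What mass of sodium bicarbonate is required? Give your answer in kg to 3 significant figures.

Alkalinity to add: (85 − 34) = 51 mg/L as CaCO₃ × 855,000 L = 43,600 g as CaCO₃.
Equivalents: 43,600 g ÷ 50 g/eq = 872.1 eq.
NaHCO₃ supplies 1 eq per mole → 872.1 mol.
Mass: 872.1 mol × 84 g/mol = 73,260 g.

73.3 kg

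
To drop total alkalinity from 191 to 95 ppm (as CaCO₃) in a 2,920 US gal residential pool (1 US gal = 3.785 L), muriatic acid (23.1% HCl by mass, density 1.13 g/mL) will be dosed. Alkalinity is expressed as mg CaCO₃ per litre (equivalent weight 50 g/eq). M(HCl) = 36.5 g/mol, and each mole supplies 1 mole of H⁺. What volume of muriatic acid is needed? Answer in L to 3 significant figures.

Volume: 2,920 US gal × 3.785 L/gal = 11,052 L.
Alkalinity to neutralize: (191 − 95) = 96 mg/L as CaCO₃ × 11,052 L = 1061 g as CaCO₃.
Equivalents of H⁺ required: 1061 ÷ 50 g/eq = 21.22 eq = 21.22 mol HCl.
Mass of HCl: 21.22 × 36.5 = 774.5 g.
Mass of 23.1% solution: 774.5 / 0.231 = 3353 g.
Volume: 3353 g ÷ 1.13 g/mL = 2967 mL.

2.97 L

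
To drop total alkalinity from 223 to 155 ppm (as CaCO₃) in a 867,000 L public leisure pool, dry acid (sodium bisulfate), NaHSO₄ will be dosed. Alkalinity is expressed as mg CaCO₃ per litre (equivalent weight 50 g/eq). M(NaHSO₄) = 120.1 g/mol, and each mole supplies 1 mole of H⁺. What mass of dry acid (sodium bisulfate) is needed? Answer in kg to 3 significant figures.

142 kg

Alkalinity to neutralize: (223 − 155) = 68 mg/L as CaCO₃ × 867,000 L = 58,960 g as CaCO₃.
Equivalents of H⁺ required: 58,960 ÷ 50 g/eq = 1179 eq = 1179 mol NaHSO₄.
Mass of NaHSO₄: 1179 × 120.1 = 141,600 g.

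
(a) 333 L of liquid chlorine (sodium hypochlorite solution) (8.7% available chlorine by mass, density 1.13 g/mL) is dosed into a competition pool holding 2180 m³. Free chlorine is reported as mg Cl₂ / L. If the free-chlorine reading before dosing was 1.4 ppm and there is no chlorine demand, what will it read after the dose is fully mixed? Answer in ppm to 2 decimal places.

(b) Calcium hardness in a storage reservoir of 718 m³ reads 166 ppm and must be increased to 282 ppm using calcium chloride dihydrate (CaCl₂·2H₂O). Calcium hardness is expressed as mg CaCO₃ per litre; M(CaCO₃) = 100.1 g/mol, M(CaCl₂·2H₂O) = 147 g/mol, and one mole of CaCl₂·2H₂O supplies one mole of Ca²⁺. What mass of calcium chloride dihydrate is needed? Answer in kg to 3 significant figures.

(a) Volume: 2180 m³ = 2,180,000 L.
(a) Mass of solution: 333 L × 1000 mL/L × 1.13 g/mL = 376,300 g.
(a) Available chlorine delivered: 376,300 g × 0.087 = 32,740 g as Cl₂.
(a) Concentration rise: 32,740 g / 2,180,000 L = 15.02 mg/L = 15.02 ppm.
(a) Final FC: 1.4 + 15.02 = 16.42 ppm.

(b) Volume: 718 m³ = 718,000 L.
(b) Hardness to add: (282 − 166) = 116 mg/L as CaCO₃ × 718,000 L = 83,290 g as CaCO₃.
(b) Moles of Ca²⁺ (1 mol Ca²⁺ ≡ 1 mol CaCO₃): 83,290 / 100.1 g/mol = 832 mol.
(b) Mass of CaCl₂·2H₂O: 832 × 147 = 122,300 g.

(a) 16.42 ppm; (b) 122 kg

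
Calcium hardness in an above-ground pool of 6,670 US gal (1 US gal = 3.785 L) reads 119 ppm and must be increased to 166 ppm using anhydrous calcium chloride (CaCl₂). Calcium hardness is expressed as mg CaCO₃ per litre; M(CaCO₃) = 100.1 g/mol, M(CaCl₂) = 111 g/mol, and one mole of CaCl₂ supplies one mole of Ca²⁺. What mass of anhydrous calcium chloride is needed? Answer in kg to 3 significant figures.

1.32 kg

Volume: 6,670 US gal × 3.785 L/gal = 25,246 L.
Hardness to add: (166 − 119) = 47 mg/L as CaCO₃ × 25,246 L = 1187 g as CaCO₃.
Moles of Ca²⁺ (1 mol Ca²⁺ ≡ 1 mol CaCO₃): 1187 / 100.1 g/mol = 11.85 mol.
Mass of CaCl₂: 11.85 × 111 = 1316 g.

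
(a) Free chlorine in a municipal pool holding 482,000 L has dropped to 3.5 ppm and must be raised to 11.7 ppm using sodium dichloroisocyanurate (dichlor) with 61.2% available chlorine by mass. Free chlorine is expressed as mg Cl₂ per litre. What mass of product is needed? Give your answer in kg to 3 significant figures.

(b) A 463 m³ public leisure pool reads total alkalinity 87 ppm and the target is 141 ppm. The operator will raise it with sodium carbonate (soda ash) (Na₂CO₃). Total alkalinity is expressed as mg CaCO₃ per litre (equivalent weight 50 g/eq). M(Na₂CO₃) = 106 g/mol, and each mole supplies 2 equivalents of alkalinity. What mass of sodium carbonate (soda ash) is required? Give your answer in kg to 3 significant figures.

(a) 6.46 kg; (b) 26.5 kg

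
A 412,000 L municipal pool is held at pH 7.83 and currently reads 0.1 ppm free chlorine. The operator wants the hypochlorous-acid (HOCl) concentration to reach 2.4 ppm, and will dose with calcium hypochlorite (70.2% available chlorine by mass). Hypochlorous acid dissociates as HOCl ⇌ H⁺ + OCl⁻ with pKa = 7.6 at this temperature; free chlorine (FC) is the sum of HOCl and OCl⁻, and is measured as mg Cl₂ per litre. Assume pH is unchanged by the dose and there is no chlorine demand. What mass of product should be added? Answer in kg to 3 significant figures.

[OCl⁻]/[HOCl] = 10^(pH − pKa) = 10^(7.83 − 7.6) = 1.698; fraction as HOCl = 1/(1 + 1.698) = 0.3706.
Free chlorine required for 2.4 ppm HOCl: 2.4 / 0.3706 = 6.476 ppm.
FC to add: 6.476 − 0.1 = 6.376 mg/L as Cl₂.
Cl₂ equivalent: 6.376 mg/L × 412,000 L = 2627 g.
Product at 70.2% available Cl: 2627 / 0.702 = 3742 g.

3.74 kg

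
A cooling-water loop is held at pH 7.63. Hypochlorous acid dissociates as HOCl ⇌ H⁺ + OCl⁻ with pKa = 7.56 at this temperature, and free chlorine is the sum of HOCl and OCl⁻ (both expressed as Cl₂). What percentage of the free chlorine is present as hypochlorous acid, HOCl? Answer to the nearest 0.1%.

46.0%

[OCl⁻]/[HOCl] = 10^(pH − pKa) = 10^(7.63 − 7.56) = 10^0.07 = 1.175.
Fraction as HOCl = 1 / (1 + 1.175) = 0.4598.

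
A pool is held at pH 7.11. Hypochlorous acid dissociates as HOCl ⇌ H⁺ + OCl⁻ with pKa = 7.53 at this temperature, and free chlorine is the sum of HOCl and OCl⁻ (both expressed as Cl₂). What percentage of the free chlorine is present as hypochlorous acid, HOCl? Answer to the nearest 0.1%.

[OCl⁻]/[HOCl] = 10^(pH − pKa) = 10^(7.11 − 7.53) = 10^-0.42 = 0.3802.
Fraction as HOCl = 1 / (1 + 0.3802) = 0.7245.

72.5%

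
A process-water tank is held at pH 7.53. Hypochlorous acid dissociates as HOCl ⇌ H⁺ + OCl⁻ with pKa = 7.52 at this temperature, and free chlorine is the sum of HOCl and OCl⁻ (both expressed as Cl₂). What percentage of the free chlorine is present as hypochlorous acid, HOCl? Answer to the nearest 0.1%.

49.4%

[OCl⁻]/[HOCl] = 10^(pH − pKa) = 10^(7.53 − 7.52) = 10^0.01 = 1.023.
Fraction as HOCl = 1 / (1 + 1.023) = 0.4942.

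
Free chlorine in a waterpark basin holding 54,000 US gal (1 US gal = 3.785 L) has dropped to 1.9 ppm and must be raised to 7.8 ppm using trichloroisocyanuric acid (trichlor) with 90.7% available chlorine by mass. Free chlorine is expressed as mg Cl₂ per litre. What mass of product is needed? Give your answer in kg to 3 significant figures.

1.33 kg

Volume: 54,000 US gal × 3.785 L/gal = 204,390 L.
Chlorine deficit: 7.8 − 1.9 = 5.9 ppm = 5.9 mg/L as Cl₂.
Cl₂ equivalent needed: 5.9 mg/L × 204,390 L = 1,206,000 mg = 1206 g.
Product at 90.7% available chlorine: 1206 / 0.907 = 1330 g.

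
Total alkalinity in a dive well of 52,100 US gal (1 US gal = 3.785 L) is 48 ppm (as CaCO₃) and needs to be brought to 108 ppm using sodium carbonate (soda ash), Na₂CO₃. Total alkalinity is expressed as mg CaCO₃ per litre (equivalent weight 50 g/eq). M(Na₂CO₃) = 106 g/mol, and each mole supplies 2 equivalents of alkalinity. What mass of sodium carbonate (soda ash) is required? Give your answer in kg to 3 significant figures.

Volume: 52,100 US gal × 3.785 L/gal = 197,198 L.
Alkalinity to add: (108 − 48) = 60 mg/L as CaCO₃ × 197,198 L = 11,830 g as CaCO₃.
Equivalents: 11,830 g ÷ 50 g/eq = 236.6 eq.
Each mole of Na₂CO₃ supplies 2 eq, so 236.6 / 2 = 118.3 mol.
Mass: 118.3 mol × 106 g/mol = 12,540 g.

12.5 kg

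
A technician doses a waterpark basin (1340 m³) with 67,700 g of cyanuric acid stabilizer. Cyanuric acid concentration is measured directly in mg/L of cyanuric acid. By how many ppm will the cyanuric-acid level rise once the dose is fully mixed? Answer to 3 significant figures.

Volume: 1340 m³ = 1,340,000 L.
Rise: 67,700 g / 1,340,000 L × 1000 = 50.52 mg/L.

50.5 ppm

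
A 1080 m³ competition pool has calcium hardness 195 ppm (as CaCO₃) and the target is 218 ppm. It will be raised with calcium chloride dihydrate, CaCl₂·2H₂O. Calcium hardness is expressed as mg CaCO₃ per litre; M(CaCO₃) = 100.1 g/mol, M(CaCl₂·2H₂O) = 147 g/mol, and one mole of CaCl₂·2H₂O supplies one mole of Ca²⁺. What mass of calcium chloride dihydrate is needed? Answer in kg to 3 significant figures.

36.5 kg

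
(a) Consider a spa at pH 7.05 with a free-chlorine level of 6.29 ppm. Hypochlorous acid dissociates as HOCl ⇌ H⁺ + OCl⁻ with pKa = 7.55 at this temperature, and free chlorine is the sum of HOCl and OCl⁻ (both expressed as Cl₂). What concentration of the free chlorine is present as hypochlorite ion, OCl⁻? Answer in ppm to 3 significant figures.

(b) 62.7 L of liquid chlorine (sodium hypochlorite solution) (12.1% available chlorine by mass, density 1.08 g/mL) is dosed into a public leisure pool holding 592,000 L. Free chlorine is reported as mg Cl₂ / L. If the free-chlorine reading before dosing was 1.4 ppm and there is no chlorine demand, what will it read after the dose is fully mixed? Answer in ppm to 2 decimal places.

(a) [OCl⁻]/[HOCl] = 10^(pH − pKa) = 10^(7.05 − 7.55) = 10^-0.50 = 0.3162.
(a) Fraction as HOCl = 1 / (1 + 0.3162) = 0.7597.
(a) OCl⁻ = (1 − 0.7597) × 6.29 ppm = 1.511 ppm.

(b) Mass of solution: 62.7 L × 1000 mL/L × 1.08 g/mL = 67,720 g.
(b) Available chlorine delivered: 67,720 g × 0.121 = 8194 g as Cl₂.
(b) Concentration rise: 8194 g / 592,000 L = 13.84 mg/L = 13.84 ppm.
(b) Final FC: 1.4 + 13.84 = 15.24 ppm.

(a) 1.51 ppm; (b) 15.24 ppm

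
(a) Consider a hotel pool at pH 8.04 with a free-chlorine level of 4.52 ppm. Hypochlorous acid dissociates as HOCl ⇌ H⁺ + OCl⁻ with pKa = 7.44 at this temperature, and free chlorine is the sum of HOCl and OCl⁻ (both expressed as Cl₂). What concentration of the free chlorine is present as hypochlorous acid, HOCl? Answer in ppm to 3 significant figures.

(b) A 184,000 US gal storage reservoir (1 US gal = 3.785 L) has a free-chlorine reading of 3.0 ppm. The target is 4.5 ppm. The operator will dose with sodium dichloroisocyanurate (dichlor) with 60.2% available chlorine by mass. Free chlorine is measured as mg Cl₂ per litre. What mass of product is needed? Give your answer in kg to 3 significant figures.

(a) 0.907 ppm; (b) 1.74 kg

(a) [OCl⁻]/[HOCl] = 10^(pH − pKa) = 10^(8.04 − 7.44) = 10^0.60 = 3.981.
(a) Fraction as HOCl = 1 / (1 + 3.981) = 0.2008.
(a) HOCl = 0.2008 × 4.52 ppm = 0.9074 ppm.

(b) Volume: 184,000 US gal × 3.785 L/gal = 696,440 L.
(b) Chlorine deficit: 4.5 − 3.0 = 1.5 ppm = 1.5 mg/L as Cl₂.
(b) Cl₂ equivalent needed: 1.5 mg/L × 696,440 L = 1,045,000 mg = 1045 g.
(b) Product at 60.2% available chlorine: 1045 / 0.602 = 1735 g.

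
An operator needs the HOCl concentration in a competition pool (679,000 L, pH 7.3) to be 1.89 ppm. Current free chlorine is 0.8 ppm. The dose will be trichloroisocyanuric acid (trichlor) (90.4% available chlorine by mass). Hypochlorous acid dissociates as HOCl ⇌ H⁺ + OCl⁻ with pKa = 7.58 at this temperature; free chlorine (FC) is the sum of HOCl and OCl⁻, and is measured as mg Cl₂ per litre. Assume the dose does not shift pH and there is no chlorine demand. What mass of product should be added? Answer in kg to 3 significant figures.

[OCl⁻]/[HOCl] = 10^(pH − pKa) = 10^(7.3 − 7.58) = 0.5248; fraction as HOCl = 1/(1 + 0.5248) = 0.6558.
Free chlorine required for 1.89 ppm HOCl: 1.89 / 0.6558 = 2.882 ppm.
FC to add: 2.882 − 0.8 = 2.082 mg/L as Cl₂.
Cl₂ equivalent: 2.082 mg/L × 679,000 L = 1414 g.
Product at 90.4% available Cl: 1414 / 0.904 = 1564 g.

1.56 kg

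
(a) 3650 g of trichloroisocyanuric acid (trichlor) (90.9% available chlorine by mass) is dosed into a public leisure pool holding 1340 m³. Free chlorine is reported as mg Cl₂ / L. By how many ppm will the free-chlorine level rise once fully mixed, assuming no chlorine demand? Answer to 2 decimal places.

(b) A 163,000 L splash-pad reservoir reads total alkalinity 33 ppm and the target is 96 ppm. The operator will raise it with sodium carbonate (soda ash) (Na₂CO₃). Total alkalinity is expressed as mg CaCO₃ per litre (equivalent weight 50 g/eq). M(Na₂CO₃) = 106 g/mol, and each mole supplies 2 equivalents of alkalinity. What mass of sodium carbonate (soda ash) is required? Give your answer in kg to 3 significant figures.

(a) 2.48 ppm; (b) 10.9 kg

(a) Volume: 1340 m³ = 1,340,000 L.
(a) Available chlorine delivered: 3650 g × 0.909 = 3318 g as Cl₂.
(a) Concentration rise: 3318 g / 1,340,000 L = 2.476 mg/L = 2.48 ppm.

(b) Alkalinity to add: (96 − 33) = 63 mg/L as CaCO₃ × 163,000 L = 10,270 g as CaCO₃.
(b) Equivalents: 10,270 g ÷ 50 g/eq = 205.4 eq.
(b) Each mole of Na₂CO₃ supplies 2 eq, so 205.4 / 2 = 102.7 mol.
(b) Mass: 102.7 mol × 106 g/mol = 10,890 g.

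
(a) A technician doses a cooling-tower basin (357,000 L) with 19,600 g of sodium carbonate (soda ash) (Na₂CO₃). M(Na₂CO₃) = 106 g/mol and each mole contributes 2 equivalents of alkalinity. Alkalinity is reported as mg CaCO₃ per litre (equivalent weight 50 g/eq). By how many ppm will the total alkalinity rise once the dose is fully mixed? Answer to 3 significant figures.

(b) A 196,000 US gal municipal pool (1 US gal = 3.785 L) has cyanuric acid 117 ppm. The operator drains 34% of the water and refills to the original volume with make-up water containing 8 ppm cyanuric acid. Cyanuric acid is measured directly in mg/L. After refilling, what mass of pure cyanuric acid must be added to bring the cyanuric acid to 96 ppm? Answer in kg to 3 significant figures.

(a) Moles of Na₂CO₃: 19,600 g ÷ 106 g/mol = 184.9 mol → 369.8 eq of alkalinity.
(a) As CaCO₃: 369.8 eq × 50 g/eq = 18,490 g.
(a) Rise: 18,490 g / 357,000 L × 1000 = 51.79 mg/L.

(b) Volume: 196,000 US gal × 3.785 L/gal = 741,860 L.
(b) After draining 34% and refilling: 117 × 0.66 + 8 × 0.34 = 79.94 ppm.
(b) Deficit to target: 96 − 79.94 = 16.06 mg/L.
(b) Mass: 16.06 mg/L × 741,860 L = 11,910 g cyanuric acid.

(a) 51.8 ppm; (b) 11.9 kg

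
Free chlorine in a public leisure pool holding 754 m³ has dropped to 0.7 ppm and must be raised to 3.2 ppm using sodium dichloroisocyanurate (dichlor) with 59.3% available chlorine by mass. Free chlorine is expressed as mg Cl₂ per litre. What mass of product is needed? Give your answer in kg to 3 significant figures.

3.18 kg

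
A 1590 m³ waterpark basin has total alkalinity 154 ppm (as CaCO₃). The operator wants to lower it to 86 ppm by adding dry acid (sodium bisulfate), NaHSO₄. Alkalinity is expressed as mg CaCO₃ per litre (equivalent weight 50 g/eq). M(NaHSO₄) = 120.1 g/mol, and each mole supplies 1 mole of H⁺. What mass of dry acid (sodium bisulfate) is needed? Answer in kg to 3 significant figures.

260 kg

Volume: 1590 m³ = 1,590,000 L.
Alkalinity to neutralize: (154 − 86) = 68 mg/L as CaCO₃ × 1,590,000 L = 108,100 g as CaCO₃.
Equivalents of H⁺ required: 108,100 ÷ 50 g/eq = 2162 eq = 2162 mol NaHSO₄.
Mass of NaHSO₄: 2162 × 120.1 = 259,700 g.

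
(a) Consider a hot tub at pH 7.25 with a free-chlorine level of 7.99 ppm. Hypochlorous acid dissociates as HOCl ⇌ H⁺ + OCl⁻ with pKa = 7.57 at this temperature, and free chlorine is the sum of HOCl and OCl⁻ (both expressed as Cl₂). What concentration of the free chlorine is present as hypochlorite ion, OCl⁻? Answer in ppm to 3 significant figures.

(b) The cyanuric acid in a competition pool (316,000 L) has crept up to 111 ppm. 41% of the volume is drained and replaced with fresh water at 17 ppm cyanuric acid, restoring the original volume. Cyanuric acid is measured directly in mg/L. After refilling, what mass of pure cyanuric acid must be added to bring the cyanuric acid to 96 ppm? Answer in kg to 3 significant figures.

(a) 2.59 ppm; (b) 7.44 kg

(a) [OCl⁻]/[HOCl] = 10^(pH − pKa) = 10^(7.25 − 7.57) = 10^-0.32 = 0.4786.
(a) Fraction as HOCl = 1 / (1 + 0.4786) = 0.6763.
(a) OCl⁻ = (1 − 0.6763) × 7.99 ppm = 2.586 ppm.

(b) After draining 41% and refilling: 111 × 0.59 + 17 × 0.41 = 72.46 ppm.
(b) Deficit to target: 96 − 72.46 = 23.54 mg/L.
(b) Mass: 23.54 mg/L × 316,000 L = 7439 g cyanuric acid.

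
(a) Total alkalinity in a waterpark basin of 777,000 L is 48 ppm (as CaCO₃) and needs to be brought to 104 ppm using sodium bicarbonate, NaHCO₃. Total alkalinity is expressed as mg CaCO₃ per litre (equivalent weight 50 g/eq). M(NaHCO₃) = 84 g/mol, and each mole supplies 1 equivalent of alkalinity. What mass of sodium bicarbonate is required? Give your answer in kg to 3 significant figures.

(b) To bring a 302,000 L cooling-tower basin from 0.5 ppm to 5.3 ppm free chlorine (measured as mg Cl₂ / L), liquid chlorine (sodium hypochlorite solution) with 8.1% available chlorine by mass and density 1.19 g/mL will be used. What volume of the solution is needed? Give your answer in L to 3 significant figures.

(a) Alkalinity to add: (104 − 48) = 56 mg/L as CaCO₃ × 777,000 L = 43,510 g as CaCO₃.
(a) Equivalents: 43,510 g ÷ 50 g/eq = 870.2 eq.
(a) NaHCO₃ supplies 1 eq per mole → 870.2 mol.
(a) Mass: 870.2 mol × 84 g/mol = 73,100 g.

(b) Chlorine deficit: 5.3 − 0.5 = 4.8 ppm = 4.8 mg/L as Cl₂.
(b) Cl₂ equivalent needed: 4.8 mg/L × 302,000 L = 1,450,000 mg = 1450 g.
(b) Product at 8.1% available chlorine: 1450 / 0.081 = 17,900 g.
(b) Volume at density 1.19 g/mL: 17,900 g ÷ 1.19 g/mL = 15,040 mL.

(a) 73.1 kg; (b) 15.0 L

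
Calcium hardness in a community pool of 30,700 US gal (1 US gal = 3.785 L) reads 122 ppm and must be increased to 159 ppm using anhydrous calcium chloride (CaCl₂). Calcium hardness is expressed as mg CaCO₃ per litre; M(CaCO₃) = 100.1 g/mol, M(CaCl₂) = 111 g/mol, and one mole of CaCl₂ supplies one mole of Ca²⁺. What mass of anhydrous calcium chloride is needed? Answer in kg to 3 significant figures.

Volume: 30,700 US gal × 3.785 L/gal = 116,200 L.
Hardness to add: (159 − 122) = 37 mg/L as CaCO₃ × 116,200 L = 4299 g as CaCO₃.
Moles of Ca²⁺ (1 mol Ca²⁺ ≡ 1 mol CaCO₃): 4299 / 100.1 g/mol = 42.95 mol.
Mass of CaCl₂: 42.95 × 111 = 4768 g.

4.77 kg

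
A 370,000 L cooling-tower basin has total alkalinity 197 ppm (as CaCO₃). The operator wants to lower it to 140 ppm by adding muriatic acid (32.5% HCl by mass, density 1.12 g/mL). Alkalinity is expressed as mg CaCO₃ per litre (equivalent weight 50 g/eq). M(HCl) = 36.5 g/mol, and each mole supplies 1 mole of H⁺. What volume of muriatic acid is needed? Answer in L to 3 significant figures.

42.3 L

Alkalinity to neutralize: (197 − 140) = 57 mg/L as CaCO₃ × 370,000 L = 21,090 g as CaCO₃.
Equivalents of H⁺ required: 21,090 ÷ 50 g/eq = 421.8 eq = 421.8 mol HCl.
Mass of HCl: 421.8 × 36.5 = 15,400 g.
Mass of 32.5% solution: 15,400 / 0.325 = 47,370 g.
Volume: 47,370 g ÷ 1.12 g/mL = 42,300 mL.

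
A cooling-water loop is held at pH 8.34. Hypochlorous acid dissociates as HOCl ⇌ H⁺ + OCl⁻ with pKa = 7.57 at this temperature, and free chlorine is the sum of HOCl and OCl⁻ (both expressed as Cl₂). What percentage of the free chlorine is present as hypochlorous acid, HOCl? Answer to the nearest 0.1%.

[OCl⁻]/[HOCl] = 10^(pH − pKa) = 10^(8.34 − 7.57) = 10^0.77 = 5.888.
Fraction as HOCl = 1 / (1 + 5.888) = 0.1452.

14.5%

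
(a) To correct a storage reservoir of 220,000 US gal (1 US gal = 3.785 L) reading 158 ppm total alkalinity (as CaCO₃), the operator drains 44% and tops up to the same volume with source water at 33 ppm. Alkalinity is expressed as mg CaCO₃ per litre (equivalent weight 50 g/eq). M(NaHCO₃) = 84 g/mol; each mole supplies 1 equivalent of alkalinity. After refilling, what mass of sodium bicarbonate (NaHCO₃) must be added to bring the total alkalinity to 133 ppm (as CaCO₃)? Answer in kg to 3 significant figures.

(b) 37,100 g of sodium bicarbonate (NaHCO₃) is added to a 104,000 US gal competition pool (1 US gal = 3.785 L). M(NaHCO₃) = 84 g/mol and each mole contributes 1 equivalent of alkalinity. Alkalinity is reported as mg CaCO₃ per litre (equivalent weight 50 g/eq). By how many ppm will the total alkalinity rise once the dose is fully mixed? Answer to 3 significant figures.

(a) 42.0 kg; (b) 56.1 ppm

(a) Volume: 220,000 US gal × 3.785 L/gal = 832,700 L.
(a) After draining 44% and refilling: 158 × 0.56 + 33 × 0.44 = 103 ppm.
(a) Deficit to target: 133 − 103 = 30 mg/L.
(a) As CaCO₃: 30 mg/L × 832,700 L = 24,980 g; ÷ 50 g/eq ÷ 1 = 499.6 mol NaHCO₃.
(a) Mass: 499.6 × 84 = 41,970 g.

(b) Volume: 104,000 US gal × 3.785 L/gal = 393,640 L.
(b) Moles of NaHCO₃: 37,100 g ÷ 84 g/mol = 441.7 mol → 441.7 eq of alkalinity.
(b) As CaCO₃: 441.7 eq × 50 g/eq = 22,080 g.
(b) Rise: 22,080 g / 393,640 L × 1000 = 56.1 mg/L.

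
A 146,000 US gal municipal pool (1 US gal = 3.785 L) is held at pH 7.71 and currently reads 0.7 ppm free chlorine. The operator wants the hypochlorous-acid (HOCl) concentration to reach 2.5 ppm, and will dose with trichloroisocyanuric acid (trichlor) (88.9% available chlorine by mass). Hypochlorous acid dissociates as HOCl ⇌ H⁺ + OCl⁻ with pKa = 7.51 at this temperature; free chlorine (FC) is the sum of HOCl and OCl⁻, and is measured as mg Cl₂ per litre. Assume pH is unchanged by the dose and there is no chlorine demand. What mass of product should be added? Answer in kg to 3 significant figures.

3.58 kg

Volume: 146,000 US gal × 3.785 L/gal = 552,610 L.
[OCl⁻]/[HOCl] = 10^(pH − pKa) = 10^(7.71 − 7.51) = 1.585; fraction as HOCl = 1/(1 + 1.585) = 0.3869.
Free chlorine required for 2.5 ppm HOCl: 2.5 / 0.3869 = 6.462 ppm.
FC to add: 6.462 − 0.7 = 5.762 mg/L as Cl₂.
Cl₂ equivalent: 5.762 mg/L × 552,610 L = 3184 g.
Product at 88.9% available Cl: 3184 / 0.889 = 3582 g.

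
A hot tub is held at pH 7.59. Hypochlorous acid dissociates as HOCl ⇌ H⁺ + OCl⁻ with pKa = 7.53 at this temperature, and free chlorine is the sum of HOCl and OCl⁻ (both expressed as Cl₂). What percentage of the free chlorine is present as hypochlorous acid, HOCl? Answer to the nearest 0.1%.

[OCl⁻]/[HOCl] = 10^(pH − pKa) = 10^(7.59 − 7.53) = 10^0.06 = 1.148.
Fraction as HOCl = 1 / (1 + 1.148) = 0.4655.

46.6%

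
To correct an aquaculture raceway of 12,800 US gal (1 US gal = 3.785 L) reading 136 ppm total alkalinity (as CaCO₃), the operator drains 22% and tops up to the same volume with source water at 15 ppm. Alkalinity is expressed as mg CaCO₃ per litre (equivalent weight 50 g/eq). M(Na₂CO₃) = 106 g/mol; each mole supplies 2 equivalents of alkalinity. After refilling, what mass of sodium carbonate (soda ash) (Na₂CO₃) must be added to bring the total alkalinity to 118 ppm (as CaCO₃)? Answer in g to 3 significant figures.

Volume: 12,800 US gal × 3.785 L/gal = 48,448 L.
After draining 22% and refilling: 136 × 0.78 + 15 × 0.22 = 109.38 ppm.
Deficit to target: 118 − 109.38 = 8.62 mg/L.
As CaCO₃: 8.62 mg/L × 48,448 L = 417.6 g; ÷ 50 g/eq ÷ 2 = 4.176 mol Na₂CO₃.
Mass: 4.176 × 106 = 442.7 g.

443 g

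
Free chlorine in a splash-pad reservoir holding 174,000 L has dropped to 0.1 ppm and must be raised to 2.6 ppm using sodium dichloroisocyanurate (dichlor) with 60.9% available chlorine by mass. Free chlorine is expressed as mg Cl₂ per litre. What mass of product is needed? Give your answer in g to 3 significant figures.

Chlorine deficit: 2.6 − 0.1 = 2.5 ppm = 2.5 mg/L as Cl₂.
Cl₂ equivalent needed: 2.5 mg/L × 174,000 L = 435,000 mg = 435 g.
Product at 60.9% available chlorine: 435 / 0.609 = 714.3 g.

714 g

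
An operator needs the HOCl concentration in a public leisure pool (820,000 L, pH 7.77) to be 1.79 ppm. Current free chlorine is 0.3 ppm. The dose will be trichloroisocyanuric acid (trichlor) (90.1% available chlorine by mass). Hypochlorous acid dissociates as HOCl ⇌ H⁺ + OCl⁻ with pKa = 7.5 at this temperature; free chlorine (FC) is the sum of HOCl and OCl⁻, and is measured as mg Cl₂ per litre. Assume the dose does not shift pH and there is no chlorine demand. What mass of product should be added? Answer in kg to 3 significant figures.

4.39 kg

[OCl⁻]/[HOCl] = 10^(pH − pKa) = 10^(7.77 − 7.5) = 1.862; fraction as HOCl = 1/(1 + 1.862) = 0.3494.
Free chlorine required for 1.79 ppm HOCl: 1.79 / 0.3494 = 5.123 ppm.
FC to add: 5.123 − 0.3 = 4.823 mg/L as Cl₂.
Cl₂ equivalent: 4.823 mg/L × 820,000 L = 3955 g.
Product at 90.1% available Cl: 3955 / 0.901 = 4390 g.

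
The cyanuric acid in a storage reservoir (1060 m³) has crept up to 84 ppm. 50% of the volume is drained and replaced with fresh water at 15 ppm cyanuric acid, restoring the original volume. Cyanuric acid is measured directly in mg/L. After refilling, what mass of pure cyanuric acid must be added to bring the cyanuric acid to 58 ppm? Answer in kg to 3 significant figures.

9.01 kg

Volume: 1060 m³ = 1,060,000 L.
After draining 50% and refilling: 84 × 0.50 + 15 × 0.50 = 49.5 ppm.
Deficit to target: 58 − 49.5 = 8.5 mg/L.
Mass: 8.5 mg/L × 1,060,000 L = 9010 g cyanuric acid.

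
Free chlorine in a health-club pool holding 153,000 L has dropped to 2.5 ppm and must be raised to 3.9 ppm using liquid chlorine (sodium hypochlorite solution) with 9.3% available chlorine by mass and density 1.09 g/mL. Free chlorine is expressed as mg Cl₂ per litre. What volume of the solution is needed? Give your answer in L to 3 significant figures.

2.11 L

Chlorine deficit: 3.9 − 2.5 = 1.4 ppm = 1.4 mg/L as Cl₂.
Cl₂ equivalent needed: 1.4 mg/L × 153,000 L = 214,200 mg = 214.2 g.
Product at 9.3% available chlorine: 214.2 / 0.093 = 2303 g.
Volume at density 1.09 g/mL: 2303 g ÷ 1.09 g/mL = 2113 mL.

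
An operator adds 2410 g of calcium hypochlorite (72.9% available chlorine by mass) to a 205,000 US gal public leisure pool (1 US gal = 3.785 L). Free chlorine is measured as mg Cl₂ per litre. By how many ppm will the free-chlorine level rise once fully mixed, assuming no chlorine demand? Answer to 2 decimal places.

2.26 ppm

Volume: 205,000 US gal × 3.785 L/gal = 775,925 L.
Available chlorine delivered: 2410 g × 0.729 = 1757 g as Cl₂.
Concentration rise: 1757 g / 775,925 L = 2.264 mg/L = 2.26 ppm.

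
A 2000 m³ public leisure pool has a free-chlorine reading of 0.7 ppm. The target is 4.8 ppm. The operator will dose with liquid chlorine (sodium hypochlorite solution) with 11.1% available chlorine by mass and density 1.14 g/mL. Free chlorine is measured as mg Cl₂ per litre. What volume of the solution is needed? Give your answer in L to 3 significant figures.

64.8 L

Volume: 2000 m³ = 2,000,000 L.
Chlorine deficit: 4.8 − 0.7 = 4.1 ppm = 4.1 mg/L as Cl₂.
Cl₂ equivalent needed: 4.1 mg/L × 2,000,000 L = 8,200,000 mg = 8200 g.
Product at 11.1% available chlorine: 8200 / 0.111 = 73,870 g.
Volume at density 1.14 g/mL: 73,870 g ÷ 1.14 g/mL = 64,800 mL.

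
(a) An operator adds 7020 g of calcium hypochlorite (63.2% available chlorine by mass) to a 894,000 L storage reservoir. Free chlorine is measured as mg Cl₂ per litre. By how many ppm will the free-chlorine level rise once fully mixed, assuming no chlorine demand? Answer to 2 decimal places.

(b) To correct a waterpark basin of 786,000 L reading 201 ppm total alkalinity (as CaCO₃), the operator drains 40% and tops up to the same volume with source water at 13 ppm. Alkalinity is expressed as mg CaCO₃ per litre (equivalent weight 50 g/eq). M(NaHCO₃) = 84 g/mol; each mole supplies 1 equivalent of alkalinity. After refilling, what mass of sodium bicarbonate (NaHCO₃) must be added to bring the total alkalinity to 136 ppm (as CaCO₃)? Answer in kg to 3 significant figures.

(a) 4.96 ppm; (b) 13.5 kg

(a) Available chlorine delivered: 7020 g × 0.632 = 4437 g as Cl₂.
(a) Concentration rise: 4437 g / 894,000 L = 4.963 mg/L = 4.96 ppm.

(b) After draining 40% and refilling: 201 × 0.60 + 13 × 0.40 = 125.8 ppm.
(b) Deficit to target: 136 − 125.8 = 10.2 mg/L.
(b) As CaCO₃: 10.2 mg/L × 786,000 L = 8017 g; ÷ 50 g/eq ÷ 1 = 160.3 mol NaHCO₃.
(b) Mass: 160.3 × 84 = 13,470 g.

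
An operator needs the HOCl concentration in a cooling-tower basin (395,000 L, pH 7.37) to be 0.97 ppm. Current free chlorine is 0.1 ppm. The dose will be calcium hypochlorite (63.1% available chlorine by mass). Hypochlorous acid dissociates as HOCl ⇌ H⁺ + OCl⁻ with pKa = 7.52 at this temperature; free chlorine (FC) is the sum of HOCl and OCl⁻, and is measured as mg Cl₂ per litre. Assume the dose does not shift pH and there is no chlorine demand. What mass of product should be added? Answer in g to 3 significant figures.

974 g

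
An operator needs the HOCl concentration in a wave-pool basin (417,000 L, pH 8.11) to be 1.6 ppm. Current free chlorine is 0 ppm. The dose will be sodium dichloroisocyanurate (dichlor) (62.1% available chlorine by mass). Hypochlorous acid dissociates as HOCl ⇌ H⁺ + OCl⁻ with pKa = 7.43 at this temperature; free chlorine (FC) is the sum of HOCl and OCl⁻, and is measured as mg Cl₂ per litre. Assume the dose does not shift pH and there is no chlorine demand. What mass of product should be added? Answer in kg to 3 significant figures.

6.22 kg

[OCl⁻]/[HOCl] = 10^(pH − pKa) = 10^(8.11 − 7.43) = 4.786; fraction as HOCl = 1/(1 + 4.786) = 0.1728.
Free chlorine required for 1.6 ppm HOCl: 1.6 / 0.1728 = 9.258 ppm.
FC to add: 9.258 − 0 = 9.258 mg/L as Cl₂.
Cl₂ equivalent: 9.258 mg/L × 417,000 L = 3861 g.
Product at 62.1% available Cl: 3861 / 0.621 = 6217 g.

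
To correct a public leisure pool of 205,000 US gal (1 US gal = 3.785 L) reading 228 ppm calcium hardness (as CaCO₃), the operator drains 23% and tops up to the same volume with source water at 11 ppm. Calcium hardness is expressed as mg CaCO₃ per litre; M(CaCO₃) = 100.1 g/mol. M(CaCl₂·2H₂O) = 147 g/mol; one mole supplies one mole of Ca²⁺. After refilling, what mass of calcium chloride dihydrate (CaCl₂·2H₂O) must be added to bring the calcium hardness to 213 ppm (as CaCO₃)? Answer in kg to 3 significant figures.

39.8 kg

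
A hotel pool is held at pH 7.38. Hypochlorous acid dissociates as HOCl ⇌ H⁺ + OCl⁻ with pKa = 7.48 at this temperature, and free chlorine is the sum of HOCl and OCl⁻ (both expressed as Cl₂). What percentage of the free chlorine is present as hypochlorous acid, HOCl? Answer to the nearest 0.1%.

[OCl⁻]/[HOCl] = 10^(pH − pKa) = 10^(7.38 − 7.48) = 10^-0.10 = 0.7943.
Fraction as HOCl = 1 / (1 + 0.7943) = 0.5573.

55.7%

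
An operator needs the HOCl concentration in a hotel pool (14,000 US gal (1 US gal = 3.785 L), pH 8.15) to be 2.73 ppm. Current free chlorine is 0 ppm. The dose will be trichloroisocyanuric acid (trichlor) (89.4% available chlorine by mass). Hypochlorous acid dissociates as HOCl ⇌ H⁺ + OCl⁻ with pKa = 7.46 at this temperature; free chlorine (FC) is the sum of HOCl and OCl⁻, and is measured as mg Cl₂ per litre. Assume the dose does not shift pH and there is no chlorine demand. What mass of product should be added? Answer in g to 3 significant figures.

Volume: 14,000 US gal × 3.785 L/gal = 52,990 L.
[OCl⁻]/[HOCl] = 10^(pH − pKa) = 10^(8.15 − 7.46) = 4.898; fraction as HOCl = 1/(1 + 4.898) = 0.1696.
Free chlorine required for 2.73 ppm HOCl: 2.73 / 0.1696 = 16.1 ppm.
FC to add: 16.1 − 0 = 16.1 mg/L as Cl₂.
Cl₂ equivalent: 16.1 mg/L × 52,990 L = 853.2 g.
Product at 89.4% available Cl: 853.2 / 0.894 = 954.4 g.

954 g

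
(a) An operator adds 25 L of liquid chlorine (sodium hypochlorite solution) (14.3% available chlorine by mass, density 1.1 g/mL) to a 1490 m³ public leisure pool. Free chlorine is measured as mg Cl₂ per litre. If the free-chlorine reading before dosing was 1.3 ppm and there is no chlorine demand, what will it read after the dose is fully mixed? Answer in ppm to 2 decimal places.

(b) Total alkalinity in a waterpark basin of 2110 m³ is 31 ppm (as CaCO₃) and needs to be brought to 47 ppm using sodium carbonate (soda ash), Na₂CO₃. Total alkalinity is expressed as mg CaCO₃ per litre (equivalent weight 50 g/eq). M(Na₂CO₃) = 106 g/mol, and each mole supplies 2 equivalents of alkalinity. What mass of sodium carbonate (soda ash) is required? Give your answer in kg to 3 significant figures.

(a) 3.94 ppm; (b) 35.8 kg

(a) Volume: 1490 m³ = 1,490,000 L.
(a) Mass of solution: 25 L × 1000 mL/L × 1.1 g/mL = 27,500 g.
(a) Available chlorine delivered: 27,500 g × 0.143 = 3932 g as Cl₂.
(a) Concentration rise: 3932 g / 1,490,000 L = 2.639 mg/L = 2.64 ppm.
(a) Final FC: 1.3 + 2.64 = 3.94 ppm.

(b) Volume: 2110 m³ = 2,110,000 L.
(b) Alkalinity to add: (47 − 31) = 16 mg/L as CaCO₃ × 2,110,000 L = 33,760 g as CaCO₃.
(b) Equivalents: 33,760 g ÷ 50 g/eq = 675.2 eq.
(b) Each mole of Na₂CO₃ supplies 2 eq, so 675.2 / 2 = 337.6 mol.
(b) Mass: 337.6 mol × 106 g/mol = 35,790 g.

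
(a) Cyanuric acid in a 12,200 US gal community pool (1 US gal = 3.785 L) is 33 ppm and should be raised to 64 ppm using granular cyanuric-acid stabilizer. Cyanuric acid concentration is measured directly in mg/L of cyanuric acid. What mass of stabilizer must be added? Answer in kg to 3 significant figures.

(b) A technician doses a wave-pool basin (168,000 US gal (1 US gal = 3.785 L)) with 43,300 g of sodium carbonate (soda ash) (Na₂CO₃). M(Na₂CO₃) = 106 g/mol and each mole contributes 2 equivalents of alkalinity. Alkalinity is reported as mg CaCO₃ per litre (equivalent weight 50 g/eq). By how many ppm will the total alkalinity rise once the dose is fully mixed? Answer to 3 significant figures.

(a) Volume: 12,200 US gal × 3.785 L/gal = 46,177 L.
(a) CYA to add: (64 − 33) = 31 mg/L × 46,177 L = 1431 g cyanuric acid.

(b) Volume: 168,000 US gal × 3.785 L/gal = 635,880 L.
(b) Moles of Na₂CO₃: 43,300 g ÷ 106 g/mol = 408.5 mol → 817 eq of alkalinity.
(b) As CaCO₃: 817 eq × 50 g/eq = 40,850 g.
(b) Rise: 40,850 g / 635,880 L × 1000 = 64.24 mg/L.

(a) 1.43 kg; (b) 64.2 ppm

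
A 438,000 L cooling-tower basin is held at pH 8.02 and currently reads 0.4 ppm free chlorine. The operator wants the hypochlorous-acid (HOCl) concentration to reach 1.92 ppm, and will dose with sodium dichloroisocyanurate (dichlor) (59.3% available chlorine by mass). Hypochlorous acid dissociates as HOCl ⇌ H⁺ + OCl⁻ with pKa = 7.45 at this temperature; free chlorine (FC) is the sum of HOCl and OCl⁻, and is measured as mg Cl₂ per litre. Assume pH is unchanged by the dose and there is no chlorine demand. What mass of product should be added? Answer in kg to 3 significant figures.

[OCl⁻]/[HOCl] = 10^(pH − pKa) = 10^(8.02 − 7.45) = 3.715; fraction as HOCl = 1/(1 + 3.715) = 0.2121.
Free chlorine required for 1.92 ppm HOCl: 1.92 / 0.2121 = 9.053 ppm.
FC to add: 9.053 − 0.4 = 8.653 mg/L as Cl₂.
Cl₂ equivalent: 8.653 mg/L × 438,000 L = 3790 g.
Product at 59.3% available Cl: 3790 / 0.593 = 6392 g.

6.39 kg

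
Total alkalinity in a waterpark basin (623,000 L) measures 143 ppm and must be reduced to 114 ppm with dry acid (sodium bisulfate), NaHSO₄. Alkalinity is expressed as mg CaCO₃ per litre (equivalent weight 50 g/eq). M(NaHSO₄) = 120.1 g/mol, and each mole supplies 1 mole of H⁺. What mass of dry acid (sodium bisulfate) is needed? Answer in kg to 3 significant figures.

43.4 kg

Alkalinity to neutralize: (143 − 114) = 29 mg/L as CaCO₃ × 623,000 L = 18,070 g as CaCO₃.
Equivalents of H⁺ required: 18,070 ÷ 50 g/eq = 361.3 eq = 361.3 mol NaHSO₄.
Mass of NaHSO₄: 361.3 × 120.1 = 43,400 g.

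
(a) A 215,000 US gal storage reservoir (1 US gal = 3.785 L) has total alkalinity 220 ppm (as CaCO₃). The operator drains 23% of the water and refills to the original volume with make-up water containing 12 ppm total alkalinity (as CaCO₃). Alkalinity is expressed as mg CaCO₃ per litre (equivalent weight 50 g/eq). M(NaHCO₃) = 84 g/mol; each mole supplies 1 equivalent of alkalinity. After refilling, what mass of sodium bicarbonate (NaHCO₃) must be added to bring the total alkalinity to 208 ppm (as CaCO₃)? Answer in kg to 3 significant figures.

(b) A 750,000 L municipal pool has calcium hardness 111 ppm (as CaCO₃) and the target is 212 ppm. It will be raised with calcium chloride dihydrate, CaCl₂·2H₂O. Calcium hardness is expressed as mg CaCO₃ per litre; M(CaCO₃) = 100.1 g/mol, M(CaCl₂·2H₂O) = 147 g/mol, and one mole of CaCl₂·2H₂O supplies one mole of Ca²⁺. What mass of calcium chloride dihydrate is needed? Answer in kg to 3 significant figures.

(a) Volume: 215,000 US gal × 3.785 L/gal = 813,775 L.
(a) After draining 23% and refilling: 220 × 0.77 + 12 × 0.23 = 172.16 ppm.
(a) Deficit to target: 208 − 172.16 = 35.84 mg/L.
(a) As CaCO₃: 35.84 mg/L × 813,775 L = 29,170 g; ÷ 50 g/eq ÷ 1 = 583.3 mol NaHCO₃.
(a) Mass: 583.3 × 84 = 49,000 g.

(b) Hardness to add: (212 − 111) = 101 mg/L as CaCO₃ × 750,000 L = 75,750 g as CaCO₃.
(b) Moles of Ca²⁺ (1 mol Ca²⁺ ≡ 1 mol CaCO₃): 75,750 / 100.1 g/mol = 756.7 mol.
(b) Mass of CaCl₂·2H₂O: 756.7 × 147 = 111,200 g.

(a) 49.0 kg; (b) 111 kg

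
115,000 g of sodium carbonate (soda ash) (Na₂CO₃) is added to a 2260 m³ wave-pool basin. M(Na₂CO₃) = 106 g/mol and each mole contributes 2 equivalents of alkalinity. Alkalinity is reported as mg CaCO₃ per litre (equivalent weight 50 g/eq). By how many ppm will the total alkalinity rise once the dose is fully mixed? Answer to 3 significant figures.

Volume: 2260 m³ = 2,260,000 L.
Moles of Na₂CO₃: 115,000 g ÷ 106 g/mol = 1085 mol → 2170 eq of alkalinity.
As CaCO₃: 2170 eq × 50 g/eq = 108,500 g.
Rise: 108,500 g / 2,260,000 L × 1000 = 48 mg/L.

48.0 ppm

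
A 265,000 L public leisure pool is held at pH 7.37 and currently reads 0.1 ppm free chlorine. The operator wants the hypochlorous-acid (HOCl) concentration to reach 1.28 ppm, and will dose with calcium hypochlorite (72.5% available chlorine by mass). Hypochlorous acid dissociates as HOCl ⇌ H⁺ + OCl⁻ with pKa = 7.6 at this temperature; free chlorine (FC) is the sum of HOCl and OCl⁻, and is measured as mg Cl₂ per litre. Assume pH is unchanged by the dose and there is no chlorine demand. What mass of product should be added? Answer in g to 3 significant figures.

707 g

[OCl⁻]/[HOCl] = 10^(pH − pKa) = 10^(7.37 − 7.6) = 0.5888; fraction as HOCl = 1/(1 + 0.5888) = 0.6294.
Free chlorine required for 1.28 ppm HOCl: 1.28 / 0.6294 = 2.034 ppm.
FC to add: 2.034 − 0.1 = 1.934 mg/L as Cl₂.
Cl₂ equivalent: 1.934 mg/L × 265,000 L = 512.4 g.
Product at 72.5% available Cl: 512.4 / 0.725 = 706.8 g.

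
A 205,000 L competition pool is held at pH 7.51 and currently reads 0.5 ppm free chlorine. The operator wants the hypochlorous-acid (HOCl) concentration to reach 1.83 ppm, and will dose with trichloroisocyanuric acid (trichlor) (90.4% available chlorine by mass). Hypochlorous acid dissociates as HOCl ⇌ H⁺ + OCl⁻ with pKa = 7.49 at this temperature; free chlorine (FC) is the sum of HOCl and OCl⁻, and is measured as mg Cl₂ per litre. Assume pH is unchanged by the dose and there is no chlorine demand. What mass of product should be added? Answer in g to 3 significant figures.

736 g

[OCl⁻]/[HOCl] = 10^(pH − pKa) = 10^(7.51 − 7.49) = 1.047; fraction as HOCl = 1/(1 + 1.047) = 0.4885.
Free chlorine required for 1.83 ppm HOCl: 1.83 / 0.4885 = 3.746 ppm.
FC to add: 3.746 − 0.5 = 3.246 mg/L as Cl₂.
Cl₂ equivalent: 3.246 mg/L × 205,000 L = 665.5 g.
Product at 90.4% available Cl: 665.5 / 0.904 = 736.2 g.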